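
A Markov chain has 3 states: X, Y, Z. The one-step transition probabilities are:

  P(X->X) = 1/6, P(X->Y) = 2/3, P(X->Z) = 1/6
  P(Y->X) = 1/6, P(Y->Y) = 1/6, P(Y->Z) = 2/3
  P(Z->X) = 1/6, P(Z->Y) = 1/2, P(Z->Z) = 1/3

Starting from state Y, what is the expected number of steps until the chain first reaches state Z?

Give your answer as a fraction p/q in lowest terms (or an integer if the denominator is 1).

Answer: 12/7

Derivation:
Let h_i = expected steps to first reach Z from state i.
Boundary: h_Z = 0.
First-step equations for the other states:
  h_X = 1 + 1/6*h_X + 2/3*h_Y + 1/6*h_Z
  h_Y = 1 + 1/6*h_X + 1/6*h_Y + 2/3*h_Z

Substituting h_Z = 0 and rearranging gives the linear system (I - Q) h = 1:
  [5/6, -2/3] . (h_X, h_Y) = 1
  [-1/6, 5/6] . (h_X, h_Y) = 1

Solving yields:
  h_X = 18/7
  h_Y = 12/7

Starting state is Y, so the expected hitting time is h_Y = 12/7.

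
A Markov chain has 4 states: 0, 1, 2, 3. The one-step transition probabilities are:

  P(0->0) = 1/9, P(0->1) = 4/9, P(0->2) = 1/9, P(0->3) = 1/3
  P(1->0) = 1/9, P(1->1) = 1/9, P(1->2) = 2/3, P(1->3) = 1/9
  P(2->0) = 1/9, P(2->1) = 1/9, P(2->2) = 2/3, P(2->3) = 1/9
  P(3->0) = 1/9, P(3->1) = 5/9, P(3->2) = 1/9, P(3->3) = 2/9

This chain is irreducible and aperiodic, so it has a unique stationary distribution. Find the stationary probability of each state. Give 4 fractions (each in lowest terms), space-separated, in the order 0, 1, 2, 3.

Answer: 1/9 35/162 337/648 11/72

Derivation:
The stationary distribution satisfies pi = pi * P, i.e.:
  pi_0 = 1/9*pi_0 + 1/9*pi_1 + 1/9*pi_2 + 1/9*pi_3
  pi_1 = 4/9*pi_0 + 1/9*pi_1 + 1/9*pi_2 + 5/9*pi_3
  pi_2 = 1/9*pi_0 + 2/3*pi_1 + 2/3*pi_2 + 1/9*pi_3
  pi_3 = 1/3*pi_0 + 1/9*pi_1 + 1/9*pi_2 + 2/9*pi_3
with normalization: pi_0 + pi_1 + pi_2 + pi_3 = 1.

Using the first 3 balance equations plus normalization, the linear system A*pi = b is:
  [-8/9, 1/9, 1/9, 1/9] . pi = 0
  [4/9, -8/9, 1/9, 5/9] . pi = 0
  [1/9, 2/3, -1/3, 1/9] . pi = 0
  [1, 1, 1, 1] . pi = 1

Solving yields:
  pi_0 = 1/9
  pi_1 = 35/162
  pi_2 = 337/648
  pi_3 = 11/72

Verification (pi * P):
  1/9*1/9 + 35/162*1/9 + 337/648*1/9 + 11/72*1/9 = 1/9 = pi_0  (ok)
  1/9*4/9 + 35/162*1/9 + 337/648*1/9 + 11/72*5/9 = 35/162 = pi_1  (ok)
  1/9*1/9 + 35/162*2/3 + 337/648*2/3 + 11/72*1/9 = 337/648 = pi_2  (ok)
  1/9*1/3 + 35/162*1/9 + 337/648*1/9 + 11/72*2/9 = 11/72 = pi_3  (ok)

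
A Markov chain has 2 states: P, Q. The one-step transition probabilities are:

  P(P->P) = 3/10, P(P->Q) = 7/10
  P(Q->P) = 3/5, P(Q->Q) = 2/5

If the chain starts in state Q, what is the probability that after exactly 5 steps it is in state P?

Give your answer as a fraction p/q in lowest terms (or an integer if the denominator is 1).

Computing P^5 by repeated multiplication:
P^1 =
  P: [3/10, 7/10]
  Q: [3/5, 2/5]
P^2 =
  P: [51/100, 49/100]
  Q: [21/50, 29/50]
P^3 =
  P: [447/1000, 553/1000]
  Q: [237/500, 263/500]
P^4 =
  P: [4659/10000, 5341/10000]
  Q: [2289/5000, 2711/5000]
P^5 =
  P: [46023/100000, 53977/100000]
  Q: [23133/50000, 26867/50000]

(P^5)[Q -> P] = 23133/50000

Answer: 23133/50000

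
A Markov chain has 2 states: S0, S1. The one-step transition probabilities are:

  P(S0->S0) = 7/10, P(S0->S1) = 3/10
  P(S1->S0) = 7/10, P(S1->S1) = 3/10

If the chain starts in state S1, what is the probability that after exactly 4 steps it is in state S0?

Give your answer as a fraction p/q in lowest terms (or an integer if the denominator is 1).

Computing P^4 by repeated multiplication:
P^1 =
  S0: [7/10, 3/10]
  S1: [7/10, 3/10]
P^2 =
  S0: [7/10, 3/10]
  S1: [7/10, 3/10]
P^3 =
  S0: [7/10, 3/10]
  S1: [7/10, 3/10]
P^4 =
  S0: [7/10, 3/10]
  S1: [7/10, 3/10]

(P^4)[S1 -> S0] = 7/10

Answer: 7/10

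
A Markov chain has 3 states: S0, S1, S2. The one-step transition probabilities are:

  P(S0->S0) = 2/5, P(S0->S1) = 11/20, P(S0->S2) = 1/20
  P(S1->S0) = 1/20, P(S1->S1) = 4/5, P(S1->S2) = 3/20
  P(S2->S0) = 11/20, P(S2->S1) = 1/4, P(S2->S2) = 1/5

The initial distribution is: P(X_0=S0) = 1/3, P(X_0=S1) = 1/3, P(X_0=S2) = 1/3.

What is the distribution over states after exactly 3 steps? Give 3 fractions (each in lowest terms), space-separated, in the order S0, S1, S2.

Answer: 29/150 4043/6000 797/6000

Derivation:
Propagating the distribution step by step (d_{t+1} = d_t * P):
d_0 = (S0=1/3, S1=1/3, S2=1/3)
  d_1[S0] = 1/3*2/5 + 1/3*1/20 + 1/3*11/20 = 1/3
  d_1[S1] = 1/3*11/20 + 1/3*4/5 + 1/3*1/4 = 8/15
  d_1[S2] = 1/3*1/20 + 1/3*3/20 + 1/3*1/5 = 2/15
d_1 = (S0=1/3, S1=8/15, S2=2/15)
  d_2[S0] = 1/3*2/5 + 8/15*1/20 + 2/15*11/20 = 7/30
  d_2[S1] = 1/3*11/20 + 8/15*4/5 + 2/15*1/4 = 193/300
  d_2[S2] = 1/3*1/20 + 8/15*3/20 + 2/15*1/5 = 37/300
d_2 = (S0=7/30, S1=193/300, S2=37/300)
  d_3[S0] = 7/30*2/5 + 193/300*1/20 + 37/300*11/20 = 29/150
  d_3[S1] = 7/30*11/20 + 193/300*4/5 + 37/300*1/4 = 4043/6000
  d_3[S2] = 7/30*1/20 + 193/300*3/20 + 37/300*1/5 = 797/6000
d_3 = (S0=29/150, S1=4043/6000, S2=797/6000)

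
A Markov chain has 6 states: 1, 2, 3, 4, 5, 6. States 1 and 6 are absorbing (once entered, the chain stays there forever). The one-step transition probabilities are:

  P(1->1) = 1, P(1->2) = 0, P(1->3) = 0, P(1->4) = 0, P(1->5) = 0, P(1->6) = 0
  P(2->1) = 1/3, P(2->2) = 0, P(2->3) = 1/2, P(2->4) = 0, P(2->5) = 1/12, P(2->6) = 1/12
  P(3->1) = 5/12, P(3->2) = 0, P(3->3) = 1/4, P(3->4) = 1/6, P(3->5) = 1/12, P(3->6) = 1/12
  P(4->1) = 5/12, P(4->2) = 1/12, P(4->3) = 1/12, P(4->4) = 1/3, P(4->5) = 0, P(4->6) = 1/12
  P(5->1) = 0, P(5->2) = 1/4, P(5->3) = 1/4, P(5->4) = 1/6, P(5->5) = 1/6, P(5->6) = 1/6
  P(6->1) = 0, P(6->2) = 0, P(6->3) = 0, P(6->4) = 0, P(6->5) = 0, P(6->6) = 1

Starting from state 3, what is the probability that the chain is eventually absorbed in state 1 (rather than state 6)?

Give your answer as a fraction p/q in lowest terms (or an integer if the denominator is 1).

Let a_i = P(absorbed in 1 | start in state i).
Boundary conditions: a_1 = 1, a_6 = 0.
For each transient state i, a_i = sum_j P(i->j) * a_j:
  a_2 = 1/3*a_1 + 0*a_2 + 1/2*a_3 + 0*a_4 + 1/12*a_5 + 1/12*a_6
  a_3 = 5/12*a_1 + 0*a_2 + 1/4*a_3 + 1/6*a_4 + 1/12*a_5 + 1/12*a_6
  a_4 = 5/12*a_1 + 1/12*a_2 + 1/12*a_3 + 1/3*a_4 + 0*a_5 + 1/12*a_6
  a_5 = 0*a_1 + 1/4*a_2 + 1/4*a_3 + 1/6*a_4 + 1/6*a_5 + 1/6*a_6

Substituting a_1 = 1 and a_6 = 0, rearrange to (I - Q) a = r where r[i] = P(i -> 1):
  [1, -1/2, 0, -1/12] . (a_2, a_3, a_4, a_5) = 1/3
  [0, 3/4, -1/6, -1/12] . (a_2, a_3, a_4, a_5) = 5/12
  [-1/12, -1/12, 2/3, 0] . (a_2, a_3, a_4, a_5) = 5/12
  [-1/4, -1/4, -1/6, 5/6] . (a_2, a_3, a_4, a_5) = 0

Solving yields:
  a_2 = 1001/1263
  a_3 = 1024/1263
  a_4 = 695/842
  a_5 = 272/421

Starting state is 3, so the absorption probability is a_3 = 1024/1263.

Answer: 1024/1263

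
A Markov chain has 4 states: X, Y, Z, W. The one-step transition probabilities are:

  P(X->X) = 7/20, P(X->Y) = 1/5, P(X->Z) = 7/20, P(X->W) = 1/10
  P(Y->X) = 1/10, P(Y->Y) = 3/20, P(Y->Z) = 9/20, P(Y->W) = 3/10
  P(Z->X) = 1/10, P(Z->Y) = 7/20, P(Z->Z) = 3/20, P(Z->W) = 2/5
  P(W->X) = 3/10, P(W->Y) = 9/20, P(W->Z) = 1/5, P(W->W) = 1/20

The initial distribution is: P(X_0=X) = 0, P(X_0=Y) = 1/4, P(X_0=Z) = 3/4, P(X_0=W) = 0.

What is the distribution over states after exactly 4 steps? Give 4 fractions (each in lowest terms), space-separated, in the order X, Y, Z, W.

Propagating the distribution step by step (d_{t+1} = d_t * P):
d_0 = (X=0, Y=1/4, Z=3/4, W=0)
  d_1[X] = 0*7/20 + 1/4*1/10 + 3/4*1/10 + 0*3/10 = 1/10
  d_1[Y] = 0*1/5 + 1/4*3/20 + 3/4*7/20 + 0*9/20 = 3/10
  d_1[Z] = 0*7/20 + 1/4*9/20 + 3/4*3/20 + 0*1/5 = 9/40
  d_1[W] = 0*1/10 + 1/4*3/10 + 3/4*2/5 + 0*1/20 = 3/8
d_1 = (X=1/10, Y=3/10, Z=9/40, W=3/8)
  d_2[X] = 1/10*7/20 + 3/10*1/10 + 9/40*1/10 + 3/8*3/10 = 1/5
  d_2[Y] = 1/10*1/5 + 3/10*3/20 + 9/40*7/20 + 3/8*9/20 = 5/16
  d_2[Z] = 1/10*7/20 + 3/10*9/20 + 9/40*3/20 + 3/8*1/5 = 223/800
  d_2[W] = 1/10*1/10 + 3/10*3/10 + 9/40*2/5 + 3/8*1/20 = 167/800
d_2 = (X=1/5, Y=5/16, Z=223/800, W=167/800)
  d_3[X] = 1/5*7/20 + 5/16*1/10 + 223/800*1/10 + 167/800*3/10 = 767/4000
  d_3[Y] = 1/5*1/5 + 5/16*3/20 + 223/800*7/20 + 167/800*9/20 = 2227/8000
  d_3[Z] = 1/5*7/20 + 5/16*9/20 + 223/800*3/20 + 167/800*1/5 = 4707/16000
  d_3[W] = 1/5*1/10 + 5/16*3/10 + 223/800*2/5 + 167/800*1/20 = 3771/16000
d_3 = (X=767/4000, Y=2227/8000, Z=4707/16000, W=3771/16000)
  d_4[X] = 767/4000*7/20 + 2227/8000*1/10 + 4707/16000*1/10 + 3771/16000*3/10 = 7803/40000
  d_4[Y] = 767/4000*1/5 + 2227/8000*3/20 + 4707/16000*7/20 + 3771/16000*9/20 = 46261/160000
  d_4[Z] = 767/4000*7/20 + 2227/8000*9/20 + 4707/16000*3/20 + 3771/16000*1/5 = 90767/320000
  d_4[W] = 767/4000*1/10 + 2227/8000*3/10 + 4707/16000*2/5 + 3771/16000*1/20 = 74287/320000
d_4 = (X=7803/40000, Y=46261/160000, Z=90767/320000, W=74287/320000)

Answer: 7803/40000 46261/160000 90767/320000 74287/320000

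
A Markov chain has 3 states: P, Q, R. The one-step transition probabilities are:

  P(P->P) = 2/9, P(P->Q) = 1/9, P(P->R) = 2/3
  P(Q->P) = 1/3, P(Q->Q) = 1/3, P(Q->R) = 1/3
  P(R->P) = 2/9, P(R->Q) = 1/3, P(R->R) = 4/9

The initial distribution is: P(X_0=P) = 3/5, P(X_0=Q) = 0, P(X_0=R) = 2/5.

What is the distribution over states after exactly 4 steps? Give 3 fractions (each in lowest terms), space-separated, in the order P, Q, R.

Propagating the distribution step by step (d_{t+1} = d_t * P):
d_0 = (P=3/5, Q=0, R=2/5)
  d_1[P] = 3/5*2/9 + 0*1/3 + 2/5*2/9 = 2/9
  d_1[Q] = 3/5*1/9 + 0*1/3 + 2/5*1/3 = 1/5
  d_1[R] = 3/5*2/3 + 0*1/3 + 2/5*4/9 = 26/45
d_1 = (P=2/9, Q=1/5, R=26/45)
  d_2[P] = 2/9*2/9 + 1/5*1/3 + 26/45*2/9 = 11/45
  d_2[Q] = 2/9*1/9 + 1/5*1/3 + 26/45*1/3 = 23/81
  d_2[R] = 2/9*2/3 + 1/5*1/3 + 26/45*4/9 = 191/405
d_2 = (P=11/45, Q=23/81, R=191/405)
  d_3[P] = 11/45*2/9 + 23/81*1/3 + 191/405*2/9 = 185/729
  d_3[Q] = 11/45*1/9 + 23/81*1/3 + 191/405*1/3 = 113/405
  d_3[R] = 11/45*2/3 + 23/81*1/3 + 191/405*4/9 = 1703/3645
d_3 = (P=185/729, Q=113/405, R=1703/3645)
  d_4[P] = 185/729*2/9 + 113/405*1/3 + 1703/3645*2/9 = 923/3645
  d_4[Q] = 185/729*1/9 + 113/405*1/3 + 1703/3645*1/3 = 1817/6561
  d_4[R] = 185/729*2/3 + 113/405*1/3 + 1703/3645*4/9 = 15413/32805
d_4 = (P=923/3645, Q=1817/6561, R=15413/32805)

Answer: 923/3645 1817/6561 15413/32805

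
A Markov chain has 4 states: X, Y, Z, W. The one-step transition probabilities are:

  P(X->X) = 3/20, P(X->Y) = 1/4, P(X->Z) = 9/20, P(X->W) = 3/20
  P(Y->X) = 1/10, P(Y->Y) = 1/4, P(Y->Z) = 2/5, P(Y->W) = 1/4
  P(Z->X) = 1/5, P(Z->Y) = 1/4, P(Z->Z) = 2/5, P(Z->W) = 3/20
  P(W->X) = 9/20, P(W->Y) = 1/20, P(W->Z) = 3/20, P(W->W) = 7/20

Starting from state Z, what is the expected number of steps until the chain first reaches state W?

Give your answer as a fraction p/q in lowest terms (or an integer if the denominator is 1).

Answer: 40/7

Derivation:
Let h_i = expected steps to first reach W from state i.
Boundary: h_W = 0.
First-step equations for the other states:
  h_X = 1 + 3/20*h_X + 1/4*h_Y + 9/20*h_Z + 3/20*h_W
  h_Y = 1 + 1/10*h_X + 1/4*h_Y + 2/5*h_Z + 1/4*h_W
  h_Z = 1 + 1/5*h_X + 1/4*h_Y + 2/5*h_Z + 3/20*h_W

Substituting h_W = 0 and rearranging gives the linear system (I - Q) h = 1:
  [17/20, -1/4, -9/20] . (h_X, h_Y, h_Z) = 1
  [-1/10, 3/4, -2/5] . (h_X, h_Y, h_Z) = 1
  [-1/5, -1/4, 3/5] . (h_X, h_Y, h_Z) = 1

Solving yields:
  h_X = 40/7
  h_Y = 36/7
  h_Z = 40/7

Starting state is Z, so the expected hitting time is h_Z = 40/7.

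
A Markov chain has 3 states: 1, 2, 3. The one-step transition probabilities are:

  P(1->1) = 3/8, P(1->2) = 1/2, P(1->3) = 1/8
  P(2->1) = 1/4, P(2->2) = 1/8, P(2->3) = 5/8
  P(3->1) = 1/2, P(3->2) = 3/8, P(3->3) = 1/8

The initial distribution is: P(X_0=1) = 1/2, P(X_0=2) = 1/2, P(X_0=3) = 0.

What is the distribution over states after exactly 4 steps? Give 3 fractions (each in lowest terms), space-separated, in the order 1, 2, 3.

Answer: 3025/8192 2755/8192 603/2048

Derivation:
Propagating the distribution step by step (d_{t+1} = d_t * P):
d_0 = (1=1/2, 2=1/2, 3=0)
  d_1[1] = 1/2*3/8 + 1/2*1/4 + 0*1/2 = 5/16
  d_1[2] = 1/2*1/2 + 1/2*1/8 + 0*3/8 = 5/16
  d_1[3] = 1/2*1/8 + 1/2*5/8 + 0*1/8 = 3/8
d_1 = (1=5/16, 2=5/16, 3=3/8)
  d_2[1] = 5/16*3/8 + 5/16*1/4 + 3/8*1/2 = 49/128
  d_2[2] = 5/16*1/2 + 5/16*1/8 + 3/8*3/8 = 43/128
  d_2[3] = 5/16*1/8 + 5/16*5/8 + 3/8*1/8 = 9/32
d_2 = (1=49/128, 2=43/128, 3=9/32)
  d_3[1] = 49/128*3/8 + 43/128*1/4 + 9/32*1/2 = 377/1024
  d_3[2] = 49/128*1/2 + 43/128*1/8 + 9/32*3/8 = 347/1024
  d_3[3] = 49/128*1/8 + 43/128*5/8 + 9/32*1/8 = 75/256
d_3 = (1=377/1024, 2=347/1024, 3=75/256)
  d_4[1] = 377/1024*3/8 + 347/1024*1/4 + 75/256*1/2 = 3025/8192
  d_4[2] = 377/1024*1/2 + 347/1024*1/8 + 75/256*3/8 = 2755/8192
  d_4[3] = 377/1024*1/8 + 347/1024*5/8 + 75/256*1/8 = 603/2048
d_4 = (1=3025/8192, 2=2755/8192, 3=603/2048)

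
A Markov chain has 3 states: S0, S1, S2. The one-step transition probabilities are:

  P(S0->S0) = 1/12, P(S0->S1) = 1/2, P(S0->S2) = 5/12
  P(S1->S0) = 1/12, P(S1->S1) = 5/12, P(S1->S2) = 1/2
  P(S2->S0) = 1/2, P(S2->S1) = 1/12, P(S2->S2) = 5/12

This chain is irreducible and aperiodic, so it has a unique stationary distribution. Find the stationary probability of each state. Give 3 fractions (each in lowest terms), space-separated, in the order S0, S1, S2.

Answer: 43/161 47/161 71/161

Derivation:
The stationary distribution satisfies pi = pi * P, i.e.:
  pi_S0 = 1/12*pi_S0 + 1/12*pi_S1 + 1/2*pi_S2
  pi_S1 = 1/2*pi_S0 + 5/12*pi_S1 + 1/12*pi_S2
  pi_S2 = 5/12*pi_S0 + 1/2*pi_S1 + 5/12*pi_S2
with normalization: pi_S0 + pi_S1 + pi_S2 = 1.

Using the first 2 balance equations plus normalization, the linear system A*pi = b is:
  [-11/12, 1/12, 1/2] . pi = 0
  [1/2, -7/12, 1/12] . pi = 0
  [1, 1, 1] . pi = 1

Solving yields:
  pi_S0 = 43/161
  pi_S1 = 47/161
  pi_S2 = 71/161

Verification (pi * P):
  43/161*1/12 + 47/161*1/12 + 71/161*1/2 = 43/161 = pi_S0  (ok)
  43/161*1/2 + 47/161*5/12 + 71/161*1/12 = 47/161 = pi_S1  (ok)
  43/161*5/12 + 47/161*1/2 + 71/161*5/12 = 71/161 = pi_S2  (ok)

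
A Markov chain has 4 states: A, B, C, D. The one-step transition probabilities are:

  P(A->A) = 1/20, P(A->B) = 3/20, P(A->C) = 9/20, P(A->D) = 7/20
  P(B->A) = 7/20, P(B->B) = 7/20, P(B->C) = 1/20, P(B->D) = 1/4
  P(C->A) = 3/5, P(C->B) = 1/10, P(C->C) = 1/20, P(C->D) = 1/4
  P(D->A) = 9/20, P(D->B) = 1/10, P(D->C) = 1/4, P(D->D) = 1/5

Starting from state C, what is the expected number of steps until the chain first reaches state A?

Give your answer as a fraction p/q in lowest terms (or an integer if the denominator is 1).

Answer: 420/223

Derivation:
Let h_i = expected steps to first reach A from state i.
Boundary: h_A = 0.
First-step equations for the other states:
  h_B = 1 + 7/20*h_A + 7/20*h_B + 1/20*h_C + 1/4*h_D
  h_C = 1 + 3/5*h_A + 1/10*h_B + 1/20*h_C + 1/4*h_D
  h_D = 1 + 9/20*h_A + 1/10*h_B + 1/4*h_C + 1/5*h_D

Substituting h_A = 0 and rearranging gives the linear system (I - Q) h = 1:
  [13/20, -1/20, -1/4] . (h_B, h_C, h_D) = 1
  [-1/10, 19/20, -1/4] . (h_B, h_C, h_D) = 1
  [-1/10, -1/4, 4/5] . (h_B, h_C, h_D) = 1

Solving yields:
  h_B = 560/223
  h_C = 420/223
  h_D = 480/223

Starting state is C, so the expected hitting time is h_C = 420/223.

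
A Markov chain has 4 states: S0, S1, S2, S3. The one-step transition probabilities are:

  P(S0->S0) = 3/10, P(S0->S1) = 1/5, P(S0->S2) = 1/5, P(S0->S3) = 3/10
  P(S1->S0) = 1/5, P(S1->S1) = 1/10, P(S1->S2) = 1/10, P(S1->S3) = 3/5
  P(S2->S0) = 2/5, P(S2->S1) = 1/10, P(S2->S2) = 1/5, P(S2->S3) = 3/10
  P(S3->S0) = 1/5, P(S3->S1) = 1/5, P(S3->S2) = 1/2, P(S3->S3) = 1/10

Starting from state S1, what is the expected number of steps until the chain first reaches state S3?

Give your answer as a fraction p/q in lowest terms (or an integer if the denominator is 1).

Let h_i = expected steps to first reach S3 from state i.
Boundary: h_S3 = 0.
First-step equations for the other states:
  h_S0 = 1 + 3/10*h_S0 + 1/5*h_S1 + 1/5*h_S2 + 3/10*h_S3
  h_S1 = 1 + 1/5*h_S0 + 1/10*h_S1 + 1/10*h_S2 + 3/5*h_S3
  h_S2 = 1 + 2/5*h_S0 + 1/10*h_S1 + 1/5*h_S2 + 3/10*h_S3

Substituting h_S3 = 0 and rearranging gives the linear system (I - Q) h = 1:
  [7/10, -1/5, -1/5] . (h_S0, h_S1, h_S2) = 1
  [-1/5, 9/10, -1/10] . (h_S0, h_S1, h_S2) = 1
  [-2/5, -1/10, 4/5] . (h_S0, h_S1, h_S2) = 1

Solving yields:
  h_S0 = 1090/381
  h_S1 = 790/381
  h_S2 = 1120/381

Starting state is S1, so the expected hitting time is h_S1 = 790/381.

Answer: 790/381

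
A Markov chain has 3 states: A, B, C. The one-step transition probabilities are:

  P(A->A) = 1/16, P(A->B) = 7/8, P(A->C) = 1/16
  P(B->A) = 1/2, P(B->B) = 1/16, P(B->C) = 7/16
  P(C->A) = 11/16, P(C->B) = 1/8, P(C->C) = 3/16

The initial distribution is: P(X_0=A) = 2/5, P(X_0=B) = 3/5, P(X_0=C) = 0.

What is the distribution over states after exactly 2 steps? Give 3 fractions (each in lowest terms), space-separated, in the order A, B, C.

Answer: 527/1280 441/1280 39/160

Derivation:
Propagating the distribution step by step (d_{t+1} = d_t * P):
d_0 = (A=2/5, B=3/5, C=0)
  d_1[A] = 2/5*1/16 + 3/5*1/2 + 0*11/16 = 13/40
  d_1[B] = 2/5*7/8 + 3/5*1/16 + 0*1/8 = 31/80
  d_1[C] = 2/5*1/16 + 3/5*7/16 + 0*3/16 = 23/80
d_1 = (A=13/40, B=31/80, C=23/80)
  d_2[A] = 13/40*1/16 + 31/80*1/2 + 23/80*11/16 = 527/1280
  d_2[B] = 13/40*7/8 + 31/80*1/16 + 23/80*1/8 = 441/1280
  d_2[C] = 13/40*1/16 + 31/80*7/16 + 23/80*3/16 = 39/160
d_2 = (A=527/1280, B=441/1280, C=39/160)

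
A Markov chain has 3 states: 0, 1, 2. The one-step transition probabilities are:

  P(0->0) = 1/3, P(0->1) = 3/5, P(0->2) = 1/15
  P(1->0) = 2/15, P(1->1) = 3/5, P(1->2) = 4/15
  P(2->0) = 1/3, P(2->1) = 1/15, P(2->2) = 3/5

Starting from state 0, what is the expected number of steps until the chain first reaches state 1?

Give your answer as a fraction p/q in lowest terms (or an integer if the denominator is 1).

Let h_i = expected steps to first reach 1 from state i.
Boundary: h_1 = 0.
First-step equations for the other states:
  h_0 = 1 + 1/3*h_0 + 3/5*h_1 + 1/15*h_2
  h_2 = 1 + 1/3*h_0 + 1/15*h_1 + 3/5*h_2

Substituting h_1 = 0 and rearranging gives the linear system (I - Q) h = 1:
  [2/3, -1/15] . (h_0, h_2) = 1
  [-1/3, 2/5] . (h_0, h_2) = 1

Solving yields:
  h_0 = 21/11
  h_2 = 45/11

Starting state is 0, so the expected hitting time is h_0 = 21/11.

Answer: 21/11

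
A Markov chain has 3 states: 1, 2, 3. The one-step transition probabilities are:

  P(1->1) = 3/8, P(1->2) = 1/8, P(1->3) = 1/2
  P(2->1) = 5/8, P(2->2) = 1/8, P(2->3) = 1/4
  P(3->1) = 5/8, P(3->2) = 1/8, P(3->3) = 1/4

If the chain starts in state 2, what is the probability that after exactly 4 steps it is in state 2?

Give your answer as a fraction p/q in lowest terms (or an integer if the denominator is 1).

Answer: 1/8

Derivation:
Computing P^4 by repeated multiplication:
P^1 =
  1: [3/8, 1/8, 1/2]
  2: [5/8, 1/8, 1/4]
  3: [5/8, 1/8, 1/4]
P^2 =
  1: [17/32, 1/8, 11/32]
  2: [15/32, 1/8, 13/32]
  3: [15/32, 1/8, 13/32]
P^3 =
  1: [63/128, 1/8, 49/128]
  2: [65/128, 1/8, 47/128]
  3: [65/128, 1/8, 47/128]
P^4 =
  1: [257/512, 1/8, 191/512]
  2: [255/512, 1/8, 193/512]
  3: [255/512, 1/8, 193/512]

(P^4)[2 -> 2] = 1/8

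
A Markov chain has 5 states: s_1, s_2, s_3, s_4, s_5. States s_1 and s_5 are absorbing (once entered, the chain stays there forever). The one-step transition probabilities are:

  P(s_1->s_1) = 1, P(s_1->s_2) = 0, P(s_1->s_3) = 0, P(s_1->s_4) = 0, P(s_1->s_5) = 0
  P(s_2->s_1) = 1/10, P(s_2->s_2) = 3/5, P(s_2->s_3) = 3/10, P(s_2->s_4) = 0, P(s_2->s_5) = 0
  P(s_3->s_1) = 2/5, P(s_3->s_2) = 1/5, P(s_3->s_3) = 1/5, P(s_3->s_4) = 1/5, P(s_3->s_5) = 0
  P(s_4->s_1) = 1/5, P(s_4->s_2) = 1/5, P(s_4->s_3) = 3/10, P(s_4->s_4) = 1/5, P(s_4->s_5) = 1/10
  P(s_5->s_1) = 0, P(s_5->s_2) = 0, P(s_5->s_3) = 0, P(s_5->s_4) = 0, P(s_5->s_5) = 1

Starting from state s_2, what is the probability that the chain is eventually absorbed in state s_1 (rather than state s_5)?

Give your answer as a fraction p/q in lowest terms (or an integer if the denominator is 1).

Let a_i = P(absorbed in s_1 | start in state i).
Boundary conditions: a_s_1 = 1, a_s_5 = 0.
For each transient state i, a_i = sum_j P(i->j) * a_j:
  a_s_2 = 1/10*a_s_1 + 3/5*a_s_2 + 3/10*a_s_3 + 0*a_s_4 + 0*a_s_5
  a_s_3 = 2/5*a_s_1 + 1/5*a_s_2 + 1/5*a_s_3 + 1/5*a_s_4 + 0*a_s_5
  a_s_4 = 1/5*a_s_1 + 1/5*a_s_2 + 3/10*a_s_3 + 1/5*a_s_4 + 1/10*a_s_5

Substituting a_s_1 = 1 and a_s_5 = 0, rearrange to (I - Q) a = r where r[i] = P(i -> s_1):
  [2/5, -3/10, 0] . (a_s_2, a_s_3, a_s_4) = 1/10
  [-1/5, 4/5, -1/5] . (a_s_2, a_s_3, a_s_4) = 2/5
  [-1/5, -3/10, 4/5] . (a_s_2, a_s_3, a_s_4) = 1/5

Solving yields:
  a_s_2 = 83/86
  a_s_3 = 41/43
  a_s_4 = 73/86

Starting state is s_2, so the absorption probability is a_s_2 = 83/86.

Answer: 83/86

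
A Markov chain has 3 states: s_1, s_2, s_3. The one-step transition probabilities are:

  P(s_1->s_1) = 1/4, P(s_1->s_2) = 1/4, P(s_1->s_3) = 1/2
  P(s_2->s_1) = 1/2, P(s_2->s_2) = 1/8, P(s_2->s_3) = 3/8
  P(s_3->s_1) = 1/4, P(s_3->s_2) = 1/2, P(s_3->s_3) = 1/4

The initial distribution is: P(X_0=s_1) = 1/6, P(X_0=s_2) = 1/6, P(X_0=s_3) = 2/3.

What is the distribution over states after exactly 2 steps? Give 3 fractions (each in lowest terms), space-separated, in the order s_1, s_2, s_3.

Propagating the distribution step by step (d_{t+1} = d_t * P):
d_0 = (s_1=1/6, s_2=1/6, s_3=2/3)
  d_1[s_1] = 1/6*1/4 + 1/6*1/2 + 2/3*1/4 = 7/24
  d_1[s_2] = 1/6*1/4 + 1/6*1/8 + 2/3*1/2 = 19/48
  d_1[s_3] = 1/6*1/2 + 1/6*3/8 + 2/3*1/4 = 5/16
d_1 = (s_1=7/24, s_2=19/48, s_3=5/16)
  d_2[s_1] = 7/24*1/4 + 19/48*1/2 + 5/16*1/4 = 67/192
  d_2[s_2] = 7/24*1/4 + 19/48*1/8 + 5/16*1/2 = 107/384
  d_2[s_3] = 7/24*1/2 + 19/48*3/8 + 5/16*1/4 = 143/384
d_2 = (s_1=67/192, s_2=107/384, s_3=143/384)

Answer: 67/192 107/384 143/384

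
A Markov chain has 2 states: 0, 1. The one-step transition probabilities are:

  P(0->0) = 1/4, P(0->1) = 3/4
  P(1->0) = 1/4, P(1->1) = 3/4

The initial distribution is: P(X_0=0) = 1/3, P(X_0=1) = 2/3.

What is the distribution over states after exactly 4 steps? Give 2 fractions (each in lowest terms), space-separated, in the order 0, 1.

Answer: 1/4 3/4

Derivation:
Propagating the distribution step by step (d_{t+1} = d_t * P):
d_0 = (0=1/3, 1=2/3)
  d_1[0] = 1/3*1/4 + 2/3*1/4 = 1/4
  d_1[1] = 1/3*3/4 + 2/3*3/4 = 3/4
d_1 = (0=1/4, 1=3/4)
  d_2[0] = 1/4*1/4 + 3/4*1/4 = 1/4
  d_2[1] = 1/4*3/4 + 3/4*3/4 = 3/4
d_2 = (0=1/4, 1=3/4)
  d_3[0] = 1/4*1/4 + 3/4*1/4 = 1/4
  d_3[1] = 1/4*3/4 + 3/4*3/4 = 3/4
d_3 = (0=1/4, 1=3/4)
  d_4[0] = 1/4*1/4 + 3/4*1/4 = 1/4
  d_4[1] = 1/4*3/4 + 3/4*3/4 = 3/4
d_4 = (0=1/4, 1=3/4)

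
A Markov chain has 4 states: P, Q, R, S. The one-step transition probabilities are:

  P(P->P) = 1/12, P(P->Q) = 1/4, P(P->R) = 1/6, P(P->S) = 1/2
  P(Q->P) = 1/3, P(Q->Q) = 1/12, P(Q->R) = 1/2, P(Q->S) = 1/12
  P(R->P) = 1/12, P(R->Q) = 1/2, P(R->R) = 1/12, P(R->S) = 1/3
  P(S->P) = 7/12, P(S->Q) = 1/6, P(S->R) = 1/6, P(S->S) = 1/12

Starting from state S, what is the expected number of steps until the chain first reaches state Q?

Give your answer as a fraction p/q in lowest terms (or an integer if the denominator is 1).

Let h_i = expected steps to first reach Q from state i.
Boundary: h_Q = 0.
First-step equations for the other states:
  h_P = 1 + 1/12*h_P + 1/4*h_Q + 1/6*h_R + 1/2*h_S
  h_R = 1 + 1/12*h_P + 1/2*h_Q + 1/12*h_R + 1/3*h_S
  h_S = 1 + 7/12*h_P + 1/6*h_Q + 1/6*h_R + 1/12*h_S

Substituting h_Q = 0 and rearranging gives the linear system (I - Q) h = 1:
  [11/12, -1/6, -1/2] . (h_P, h_R, h_S) = 1
  [-1/12, 11/12, -1/3] . (h_P, h_R, h_S) = 1
  [-7/12, -1/6, 11/12] . (h_P, h_R, h_S) = 1

Solving yields:
  h_P = 2652/691
  h_R = 2016/691
  h_S = 2808/691

Starting state is S, so the expected hitting time is h_S = 2808/691.

Answer: 2808/691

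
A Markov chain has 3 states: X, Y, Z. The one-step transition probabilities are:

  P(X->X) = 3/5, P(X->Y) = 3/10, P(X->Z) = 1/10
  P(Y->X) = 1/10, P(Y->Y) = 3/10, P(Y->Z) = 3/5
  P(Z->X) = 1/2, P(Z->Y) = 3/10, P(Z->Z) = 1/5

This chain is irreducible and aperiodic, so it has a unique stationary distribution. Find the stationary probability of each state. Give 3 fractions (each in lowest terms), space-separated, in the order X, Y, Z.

Answer: 19/45 3/10 5/18

Derivation:
The stationary distribution satisfies pi = pi * P, i.e.:
  pi_X = 3/5*pi_X + 1/10*pi_Y + 1/2*pi_Z
  pi_Y = 3/10*pi_X + 3/10*pi_Y + 3/10*pi_Z
  pi_Z = 1/10*pi_X + 3/5*pi_Y + 1/5*pi_Z
with normalization: pi_X + pi_Y + pi_Z = 1.

Using the first 2 balance equations plus normalization, the linear system A*pi = b is:
  [-2/5, 1/10, 1/2] . pi = 0
  [3/10, -7/10, 3/10] . pi = 0
  [1, 1, 1] . pi = 1

Solving yields:
  pi_X = 19/45
  pi_Y = 3/10
  pi_Z = 5/18

Verification (pi * P):
  19/45*3/5 + 3/10*1/10 + 5/18*1/2 = 19/45 = pi_X  (ok)
  19/45*3/10 + 3/10*3/10 + 5/18*3/10 = 3/10 = pi_Y  (ok)
  19/45*1/10 + 3/10*3/5 + 5/18*1/5 = 5/18 = pi_Z  (ok)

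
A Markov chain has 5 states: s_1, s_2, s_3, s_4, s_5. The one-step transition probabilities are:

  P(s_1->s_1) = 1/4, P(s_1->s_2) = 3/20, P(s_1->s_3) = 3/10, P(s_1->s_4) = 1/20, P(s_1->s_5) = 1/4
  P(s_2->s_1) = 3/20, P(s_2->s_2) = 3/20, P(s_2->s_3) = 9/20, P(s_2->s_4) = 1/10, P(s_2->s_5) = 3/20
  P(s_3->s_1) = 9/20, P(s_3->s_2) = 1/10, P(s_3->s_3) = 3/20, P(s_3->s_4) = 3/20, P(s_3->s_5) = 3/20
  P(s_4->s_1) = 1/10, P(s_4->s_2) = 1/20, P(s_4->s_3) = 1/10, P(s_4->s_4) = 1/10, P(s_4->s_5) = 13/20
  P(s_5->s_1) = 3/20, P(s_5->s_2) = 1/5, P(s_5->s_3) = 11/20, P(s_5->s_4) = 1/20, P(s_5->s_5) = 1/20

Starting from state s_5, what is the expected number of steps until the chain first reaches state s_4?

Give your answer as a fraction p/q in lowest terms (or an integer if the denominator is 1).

Let h_i = expected steps to first reach s_4 from state i.
Boundary: h_s_4 = 0.
First-step equations for the other states:
  h_s_1 = 1 + 1/4*h_s_1 + 3/20*h_s_2 + 3/10*h_s_3 + 1/20*h_s_4 + 1/4*h_s_5
  h_s_2 = 1 + 3/20*h_s_1 + 3/20*h_s_2 + 9/20*h_s_3 + 1/10*h_s_4 + 3/20*h_s_5
  h_s_3 = 1 + 9/20*h_s_1 + 1/10*h_s_2 + 3/20*h_s_3 + 3/20*h_s_4 + 3/20*h_s_5
  h_s_5 = 1 + 3/20*h_s_1 + 1/5*h_s_2 + 11/20*h_s_3 + 1/20*h_s_4 + 1/20*h_s_5

Substituting h_s_4 = 0 and rearranging gives the linear system (I - Q) h = 1:
  [3/4, -3/20, -3/10, -1/4] . (h_s_1, h_s_2, h_s_3, h_s_5) = 1
  [-3/20, 17/20, -9/20, -3/20] . (h_s_1, h_s_2, h_s_3, h_s_5) = 1
  [-9/20, -1/10, 17/20, -3/20] . (h_s_1, h_s_2, h_s_3, h_s_5) = 1
  [-3/20, -1/5, -11/20, 19/20] . (h_s_1, h_s_2, h_s_3, h_s_5) = 1

Solving yields:
  h_s_1 = 811/72
  h_s_2 = 127/12
  h_s_3 = 31/3
  h_s_5 = 265/24

Starting state is s_5, so the expected hitting time is h_s_5 = 265/24.

Answer: 265/24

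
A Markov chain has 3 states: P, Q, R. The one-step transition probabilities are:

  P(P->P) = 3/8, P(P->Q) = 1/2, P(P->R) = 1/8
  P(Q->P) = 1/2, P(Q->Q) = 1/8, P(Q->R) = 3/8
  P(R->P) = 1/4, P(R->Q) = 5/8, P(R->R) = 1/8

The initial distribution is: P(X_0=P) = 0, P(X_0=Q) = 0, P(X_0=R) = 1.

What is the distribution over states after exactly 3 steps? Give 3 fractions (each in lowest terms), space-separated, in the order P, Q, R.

Propagating the distribution step by step (d_{t+1} = d_t * P):
d_0 = (P=0, Q=0, R=1)
  d_1[P] = 0*3/8 + 0*1/2 + 1*1/4 = 1/4
  d_1[Q] = 0*1/2 + 0*1/8 + 1*5/8 = 5/8
  d_1[R] = 0*1/8 + 0*3/8 + 1*1/8 = 1/8
d_1 = (P=1/4, Q=5/8, R=1/8)
  d_2[P] = 1/4*3/8 + 5/8*1/2 + 1/8*1/4 = 7/16
  d_2[Q] = 1/4*1/2 + 5/8*1/8 + 1/8*5/8 = 9/32
  d_2[R] = 1/4*1/8 + 5/8*3/8 + 1/8*1/8 = 9/32
d_2 = (P=7/16, Q=9/32, R=9/32)
  d_3[P] = 7/16*3/8 + 9/32*1/2 + 9/32*1/4 = 3/8
  d_3[Q] = 7/16*1/2 + 9/32*1/8 + 9/32*5/8 = 55/128
  d_3[R] = 7/16*1/8 + 9/32*3/8 + 9/32*1/8 = 25/128
d_3 = (P=3/8, Q=55/128, R=25/128)

Answer: 3/8 55/128 25/128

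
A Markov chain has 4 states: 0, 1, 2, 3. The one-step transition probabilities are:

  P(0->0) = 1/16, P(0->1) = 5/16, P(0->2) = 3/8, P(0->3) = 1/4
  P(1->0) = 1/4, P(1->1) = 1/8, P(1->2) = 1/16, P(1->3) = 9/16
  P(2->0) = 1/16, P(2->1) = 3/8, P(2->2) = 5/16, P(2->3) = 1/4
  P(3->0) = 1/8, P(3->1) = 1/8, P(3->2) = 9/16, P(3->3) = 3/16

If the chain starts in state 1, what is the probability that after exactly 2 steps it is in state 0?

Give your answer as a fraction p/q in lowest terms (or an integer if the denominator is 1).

Computing P^2 by repeated multiplication:
P^1 =
  0: [1/16, 5/16, 3/8, 1/4]
  1: [1/4, 1/8, 1/16, 9/16]
  2: [1/16, 3/8, 5/16, 1/4]
  3: [1/8, 1/8, 9/16, 3/16]
P^2 =
  0: [35/256, 59/256, 77/256, 85/256]
  1: [31/256, 3/16, 7/16, 65/256]
  2: [19/128, 55/256, 73/256, 45/128]
  3: [25/256, 37/128, 43/128, 71/256]

(P^2)[1 -> 0] = 31/256

Answer: 31/256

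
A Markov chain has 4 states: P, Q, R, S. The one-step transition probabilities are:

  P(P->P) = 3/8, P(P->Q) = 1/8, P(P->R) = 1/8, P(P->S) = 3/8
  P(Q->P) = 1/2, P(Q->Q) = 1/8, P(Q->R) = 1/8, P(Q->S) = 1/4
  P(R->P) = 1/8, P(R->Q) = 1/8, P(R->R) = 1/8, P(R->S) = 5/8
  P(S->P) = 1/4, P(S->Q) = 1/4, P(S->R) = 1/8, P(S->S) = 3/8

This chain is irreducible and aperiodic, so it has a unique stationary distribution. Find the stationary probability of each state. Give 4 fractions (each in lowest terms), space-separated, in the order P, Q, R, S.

The stationary distribution satisfies pi = pi * P, i.e.:
  pi_P = 3/8*pi_P + 1/2*pi_Q + 1/8*pi_R + 1/4*pi_S
  pi_Q = 1/8*pi_P + 1/8*pi_Q + 1/8*pi_R + 1/4*pi_S
  pi_R = 1/8*pi_P + 1/8*pi_Q + 1/8*pi_R + 1/8*pi_S
  pi_S = 3/8*pi_P + 1/4*pi_Q + 5/8*pi_R + 3/8*pi_S
with normalization: pi_P + pi_Q + pi_R + pi_S = 1.

Using the first 3 balance equations plus normalization, the linear system A*pi = b is:
  [-5/8, 1/2, 1/8, 1/4] . pi = 0
  [1/8, -7/8, 1/8, 1/4] . pi = 0
  [1/8, 1/8, -7/8, 1/8] . pi = 0
  [1, 1, 1, 1] . pi = 1

Solving yields:
  pi_P = 33/104
  pi_Q = 9/52
  pi_R = 1/8
  pi_S = 5/13

Verification (pi * P):
  33/104*3/8 + 9/52*1/2 + 1/8*1/8 + 5/13*1/4 = 33/104 = pi_P  (ok)
  33/104*1/8 + 9/52*1/8 + 1/8*1/8 + 5/13*1/4 = 9/52 = pi_Q  (ok)
  33/104*1/8 + 9/52*1/8 + 1/8*1/8 + 5/13*1/8 = 1/8 = pi_R  (ok)
  33/104*3/8 + 9/52*1/4 + 1/8*5/8 + 5/13*3/8 = 5/13 = pi_S  (ok)

Answer: 33/104 9/52 1/8 5/13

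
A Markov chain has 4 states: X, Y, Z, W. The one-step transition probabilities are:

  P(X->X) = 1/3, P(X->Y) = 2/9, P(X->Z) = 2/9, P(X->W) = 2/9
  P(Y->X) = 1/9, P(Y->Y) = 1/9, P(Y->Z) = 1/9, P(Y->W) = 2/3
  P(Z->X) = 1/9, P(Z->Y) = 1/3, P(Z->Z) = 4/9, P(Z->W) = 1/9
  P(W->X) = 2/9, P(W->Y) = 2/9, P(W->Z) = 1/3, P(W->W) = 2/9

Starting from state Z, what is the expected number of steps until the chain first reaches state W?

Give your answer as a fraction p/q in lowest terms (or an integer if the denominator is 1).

Let h_i = expected steps to first reach W from state i.
Boundary: h_W = 0.
First-step equations for the other states:
  h_X = 1 + 1/3*h_X + 2/9*h_Y + 2/9*h_Z + 2/9*h_W
  h_Y = 1 + 1/9*h_X + 1/9*h_Y + 1/9*h_Z + 2/3*h_W
  h_Z = 1 + 1/9*h_X + 1/3*h_Y + 4/9*h_Z + 1/9*h_W

Substituting h_W = 0 and rearranging gives the linear system (I - Q) h = 1:
  [2/3, -2/9, -2/9] . (h_X, h_Y, h_Z) = 1
  [-1/9, 8/9, -1/9] . (h_X, h_Y, h_Z) = 1
  [-1/9, -1/3, 5/9] . (h_X, h_Y, h_Z) = 1

Solving yields:
  h_X = 639/188
  h_Y = 189/94
  h_Z = 693/188

Starting state is Z, so the expected hitting time is h_Z = 693/188.

Answer: 693/188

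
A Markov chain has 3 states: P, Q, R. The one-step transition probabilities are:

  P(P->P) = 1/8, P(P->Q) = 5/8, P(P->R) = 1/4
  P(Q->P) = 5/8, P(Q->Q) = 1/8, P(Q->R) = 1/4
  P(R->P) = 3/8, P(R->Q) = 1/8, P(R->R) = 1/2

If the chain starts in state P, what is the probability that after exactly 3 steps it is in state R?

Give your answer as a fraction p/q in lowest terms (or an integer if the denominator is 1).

Computing P^3 by repeated multiplication:
P^1 =
  P: [1/8, 5/8, 1/4]
  Q: [5/8, 1/8, 1/4]
  R: [3/8, 1/8, 1/2]
P^2 =
  P: [1/2, 3/16, 5/16]
  Q: [1/4, 7/16, 5/16]
  R: [5/16, 5/16, 3/8]
P^3 =
  P: [19/64, 3/8, 21/64]
  Q: [27/64, 1/4, 21/64]
  R: [3/8, 9/32, 11/32]

(P^3)[P -> R] = 21/64

Answer: 21/64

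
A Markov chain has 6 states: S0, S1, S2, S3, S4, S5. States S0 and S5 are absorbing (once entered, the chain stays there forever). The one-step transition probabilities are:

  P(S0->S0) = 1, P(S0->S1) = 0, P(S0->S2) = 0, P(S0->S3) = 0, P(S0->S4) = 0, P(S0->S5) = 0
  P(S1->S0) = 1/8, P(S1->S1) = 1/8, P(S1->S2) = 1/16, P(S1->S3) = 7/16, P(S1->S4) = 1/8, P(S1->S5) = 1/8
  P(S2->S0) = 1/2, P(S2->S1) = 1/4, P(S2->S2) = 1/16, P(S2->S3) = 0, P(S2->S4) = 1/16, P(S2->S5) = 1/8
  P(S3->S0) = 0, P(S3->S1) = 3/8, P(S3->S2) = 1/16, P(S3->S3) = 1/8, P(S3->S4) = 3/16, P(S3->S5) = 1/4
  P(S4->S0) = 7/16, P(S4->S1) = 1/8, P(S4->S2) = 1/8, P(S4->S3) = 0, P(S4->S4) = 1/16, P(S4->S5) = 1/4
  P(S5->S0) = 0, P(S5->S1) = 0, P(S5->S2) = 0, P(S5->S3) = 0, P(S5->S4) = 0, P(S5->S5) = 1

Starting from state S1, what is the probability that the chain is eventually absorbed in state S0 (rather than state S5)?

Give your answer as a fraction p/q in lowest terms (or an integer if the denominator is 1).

Answer: 1060/2227

Derivation:
Let a_i = P(absorbed in S0 | start in state i).
Boundary conditions: a_S0 = 1, a_S5 = 0.
For each transient state i, a_i = sum_j P(i->j) * a_j:
  a_S1 = 1/8*a_S0 + 1/8*a_S1 + 1/16*a_S2 + 7/16*a_S3 + 1/8*a_S4 + 1/8*a_S5
  a_S2 = 1/2*a_S0 + 1/4*a_S1 + 1/16*a_S2 + 0*a_S3 + 1/16*a_S4 + 1/8*a_S5
  a_S3 = 0*a_S0 + 3/8*a_S1 + 1/16*a_S2 + 1/8*a_S3 + 3/16*a_S4 + 1/4*a_S5
  a_S4 = 7/16*a_S0 + 1/8*a_S1 + 1/8*a_S2 + 0*a_S3 + 1/16*a_S4 + 1/4*a_S5

Substituting a_S0 = 1 and a_S5 = 0, rearrange to (I - Q) a = r where r[i] = P(i -> S0):
  [7/8, -1/16, -7/16, -1/8] . (a_S1, a_S2, a_S3, a_S4) = 1/8
  [-1/4, 15/16, 0, -1/16] . (a_S1, a_S2, a_S3, a_S4) = 1/2
  [-3/8, -1/16, 7/8, -3/16] . (a_S1, a_S2, a_S3, a_S4) = 0
  [-1/8, -1/8, 0, 15/16] . (a_S1, a_S2, a_S3, a_S4) = 7/16

Solving yields:
  a_S1 = 1060/2227
  a_S2 = 1563/2227
  a_S3 = 6045/15589
  a_S4 = 1389/2227

Starting state is S1, so the absorption probability is a_S1 = 1060/2227.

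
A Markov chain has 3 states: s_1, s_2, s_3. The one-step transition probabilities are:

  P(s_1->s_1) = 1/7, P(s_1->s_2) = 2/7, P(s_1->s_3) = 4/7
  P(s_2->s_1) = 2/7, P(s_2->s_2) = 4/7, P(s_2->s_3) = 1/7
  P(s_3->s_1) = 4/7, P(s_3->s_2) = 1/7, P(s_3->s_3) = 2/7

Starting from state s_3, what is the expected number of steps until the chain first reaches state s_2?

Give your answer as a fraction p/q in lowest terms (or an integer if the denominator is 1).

Answer: 5

Derivation:
Let h_i = expected steps to first reach s_2 from state i.
Boundary: h_s_2 = 0.
First-step equations for the other states:
  h_s_1 = 1 + 1/7*h_s_1 + 2/7*h_s_2 + 4/7*h_s_3
  h_s_3 = 1 + 4/7*h_s_1 + 1/7*h_s_2 + 2/7*h_s_3

Substituting h_s_2 = 0 and rearranging gives the linear system (I - Q) h = 1:
  [6/7, -4/7] . (h_s_1, h_s_3) = 1
  [-4/7, 5/7] . (h_s_1, h_s_3) = 1

Solving yields:
  h_s_1 = 9/2
  h_s_3 = 5

Starting state is s_3, so the expected hitting time is h_s_3 = 5.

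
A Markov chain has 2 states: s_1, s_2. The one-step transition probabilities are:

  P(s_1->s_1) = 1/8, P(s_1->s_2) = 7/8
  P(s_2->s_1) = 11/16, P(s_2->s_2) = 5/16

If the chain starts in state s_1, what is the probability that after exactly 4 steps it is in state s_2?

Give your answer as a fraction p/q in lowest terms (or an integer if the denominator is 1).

Computing P^4 by repeated multiplication:
P^1 =
  s_1: [1/8, 7/8]
  s_2: [11/16, 5/16]
P^2 =
  s_1: [79/128, 49/128]
  s_2: [77/256, 179/256]
P^3 =
  s_1: [697/2048, 1351/2048]
  s_2: [2123/4096, 1973/4096]
P^4 =
  s_1: [16255/32768, 16513/32768]
  s_2: [25949/65536, 39587/65536]

(P^4)[s_1 -> s_2] = 16513/32768

Answer: 16513/32768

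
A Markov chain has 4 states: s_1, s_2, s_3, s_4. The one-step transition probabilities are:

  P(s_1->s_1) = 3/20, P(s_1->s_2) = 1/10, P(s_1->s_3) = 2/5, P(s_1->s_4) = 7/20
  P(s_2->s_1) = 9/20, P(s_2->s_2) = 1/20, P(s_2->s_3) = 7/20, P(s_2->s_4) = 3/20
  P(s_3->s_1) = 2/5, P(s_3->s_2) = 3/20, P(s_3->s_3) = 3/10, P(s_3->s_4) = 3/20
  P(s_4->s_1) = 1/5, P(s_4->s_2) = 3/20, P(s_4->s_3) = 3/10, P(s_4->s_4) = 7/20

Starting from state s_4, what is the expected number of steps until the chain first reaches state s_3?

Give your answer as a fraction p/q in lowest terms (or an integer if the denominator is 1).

Let h_i = expected steps to first reach s_3 from state i.
Boundary: h_s_3 = 0.
First-step equations for the other states:
  h_s_1 = 1 + 3/20*h_s_1 + 1/10*h_s_2 + 2/5*h_s_3 + 7/20*h_s_4
  h_s_2 = 1 + 9/20*h_s_1 + 1/20*h_s_2 + 7/20*h_s_3 + 3/20*h_s_4
  h_s_4 = 1 + 1/5*h_s_1 + 3/20*h_s_2 + 3/10*h_s_3 + 7/20*h_s_4

Substituting h_s_3 = 0 and rearranging gives the linear system (I - Q) h = 1:
  [17/20, -1/10, -7/20] . (h_s_1, h_s_2, h_s_4) = 1
  [-9/20, 19/20, -3/20] . (h_s_1, h_s_2, h_s_4) = 1
  [-1/5, -3/20, 13/20] . (h_s_1, h_s_2, h_s_4) = 1

Solving yields:
  h_s_1 = 8480/3067
  h_s_2 = 8720/3067
  h_s_4 = 9340/3067

Starting state is s_4, so the expected hitting time is h_s_4 = 9340/3067.

Answer: 9340/3067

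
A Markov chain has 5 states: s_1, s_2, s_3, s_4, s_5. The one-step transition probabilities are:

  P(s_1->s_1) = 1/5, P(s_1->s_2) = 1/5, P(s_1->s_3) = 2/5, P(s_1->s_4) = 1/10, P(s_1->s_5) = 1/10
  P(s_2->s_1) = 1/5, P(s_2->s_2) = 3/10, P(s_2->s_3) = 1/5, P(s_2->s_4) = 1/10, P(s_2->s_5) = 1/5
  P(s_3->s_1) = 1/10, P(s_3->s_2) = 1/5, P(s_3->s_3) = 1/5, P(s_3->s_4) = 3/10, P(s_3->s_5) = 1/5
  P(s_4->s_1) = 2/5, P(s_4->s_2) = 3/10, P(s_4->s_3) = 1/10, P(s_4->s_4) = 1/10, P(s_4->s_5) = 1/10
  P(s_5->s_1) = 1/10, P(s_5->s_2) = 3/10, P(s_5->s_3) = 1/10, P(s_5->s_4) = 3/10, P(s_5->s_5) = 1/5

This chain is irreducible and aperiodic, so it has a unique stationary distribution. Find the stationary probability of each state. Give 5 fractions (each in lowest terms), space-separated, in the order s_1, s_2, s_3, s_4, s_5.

The stationary distribution satisfies pi = pi * P, i.e.:
  pi_s_1 = 1/5*pi_s_1 + 1/5*pi_s_2 + 1/10*pi_s_3 + 2/5*pi_s_4 + 1/10*pi_s_5
  pi_s_2 = 1/5*pi_s_1 + 3/10*pi_s_2 + 1/5*pi_s_3 + 3/10*pi_s_4 + 3/10*pi_s_5
  pi_s_3 = 2/5*pi_s_1 + 1/5*pi_s_2 + 1/5*pi_s_3 + 1/10*pi_s_4 + 1/10*pi_s_5
  pi_s_4 = 1/10*pi_s_1 + 1/10*pi_s_2 + 3/10*pi_s_3 + 1/10*pi_s_4 + 3/10*pi_s_5
  pi_s_5 = 1/10*pi_s_1 + 1/5*pi_s_2 + 1/5*pi_s_3 + 1/10*pi_s_4 + 1/5*pi_s_5
with normalization: pi_s_1 + pi_s_2 + pi_s_3 + pi_s_4 + pi_s_5 = 1.

Using the first 4 balance equations plus normalization, the linear system A*pi = b is:
  [-4/5, 1/5, 1/10, 2/5, 1/10] . pi = 0
  [1/5, -7/10, 1/5, 3/10, 3/10] . pi = 0
  [2/5, 1/5, -4/5, 1/10, 1/10] . pi = 0
  [1/10, 1/10, 3/10, -9/10, 3/10] . pi = 0
  [1, 1, 1, 1, 1] . pi = 1

Solving yields:
  pi_s_1 = 689/3482
  pi_s_2 = 452/1741
  pi_s_3 = 717/3482
  pi_s_4 = 605/3482
  pi_s_5 = 567/3482

Verification (pi * P):
  689/3482*1/5 + 452/1741*1/5 + 717/3482*1/10 + 605/3482*2/5 + 567/3482*1/10 = 689/3482 = pi_s_1  (ok)
  689/3482*1/5 + 452/1741*3/10 + 717/3482*1/5 + 605/3482*3/10 + 567/3482*3/10 = 452/1741 = pi_s_2  (ok)
  689/3482*2/5 + 452/1741*1/5 + 717/3482*1/5 + 605/3482*1/10 + 567/3482*1/10 = 717/3482 = pi_s_3  (ok)
  689/3482*1/10 + 452/1741*1/10 + 717/3482*3/10 + 605/3482*1/10 + 567/3482*3/10 = 605/3482 = pi_s_4  (ok)
  689/3482*1/10 + 452/1741*1/5 + 717/3482*1/5 + 605/3482*1/10 + 567/3482*1/5 = 567/3482 = pi_s_5  (ok)

Answer: 689/3482 452/1741 717/3482 605/3482 567/3482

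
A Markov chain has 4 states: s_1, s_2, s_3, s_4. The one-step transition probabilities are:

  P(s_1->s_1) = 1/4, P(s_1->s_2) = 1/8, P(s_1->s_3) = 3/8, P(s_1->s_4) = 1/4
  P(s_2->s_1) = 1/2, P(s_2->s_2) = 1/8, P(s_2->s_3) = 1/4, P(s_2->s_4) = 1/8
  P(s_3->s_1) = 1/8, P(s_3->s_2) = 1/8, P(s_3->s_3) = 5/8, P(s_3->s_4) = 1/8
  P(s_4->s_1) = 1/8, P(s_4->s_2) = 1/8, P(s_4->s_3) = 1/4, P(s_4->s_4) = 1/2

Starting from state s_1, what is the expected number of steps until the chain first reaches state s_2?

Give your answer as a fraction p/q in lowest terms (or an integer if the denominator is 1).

Answer: 8

Derivation:
Let h_i = expected steps to first reach s_2 from state i.
Boundary: h_s_2 = 0.
First-step equations for the other states:
  h_s_1 = 1 + 1/4*h_s_1 + 1/8*h_s_2 + 3/8*h_s_3 + 1/4*h_s_4
  h_s_3 = 1 + 1/8*h_s_1 + 1/8*h_s_2 + 5/8*h_s_3 + 1/8*h_s_4
  h_s_4 = 1 + 1/8*h_s_1 + 1/8*h_s_2 + 1/4*h_s_3 + 1/2*h_s_4

Substituting h_s_2 = 0 and rearranging gives the linear system (I - Q) h = 1:
  [3/4, -3/8, -1/4] . (h_s_1, h_s_3, h_s_4) = 1
  [-1/8, 3/8, -1/8] . (h_s_1, h_s_3, h_s_4) = 1
  [-1/8, -1/4, 1/2] . (h_s_1, h_s_3, h_s_4) = 1

Solving yields:
  h_s_1 = 8
  h_s_3 = 8
  h_s_4 = 8

Starting state is s_1, so the expected hitting time is h_s_1 = 8.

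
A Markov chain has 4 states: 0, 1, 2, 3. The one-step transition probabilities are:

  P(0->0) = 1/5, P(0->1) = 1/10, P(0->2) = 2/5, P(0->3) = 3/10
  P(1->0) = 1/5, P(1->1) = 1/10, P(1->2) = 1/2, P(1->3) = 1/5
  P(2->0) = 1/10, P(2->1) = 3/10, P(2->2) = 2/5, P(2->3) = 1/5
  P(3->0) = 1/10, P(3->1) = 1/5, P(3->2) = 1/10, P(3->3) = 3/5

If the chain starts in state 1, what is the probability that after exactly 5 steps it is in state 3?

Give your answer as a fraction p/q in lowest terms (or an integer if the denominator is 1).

Answer: 35203/100000

Derivation:
Computing P^5 by repeated multiplication:
P^1 =
  0: [1/5, 1/10, 2/5, 3/10]
  1: [1/5, 1/10, 1/2, 1/5]
  2: [1/10, 3/10, 2/5, 1/5]
  3: [1/10, 1/5, 1/10, 3/5]
P^2 =
  0: [13/100, 21/100, 8/25, 17/50]
  1: [13/100, 11/50, 7/20, 3/10]
  2: [7/50, 1/5, 37/100, 29/100]
  3: [13/100, 9/50, 6/25, 9/20]
P^3 =
  0: [67/500, 99/500, 319/1000, 349/1000]
  1: [27/200, 1/5, 83/250, 333/1000]
  2: [67/500, 203/1000, 333/1000, 33/100]
  3: [131/1000, 193/1000, 283/1000, 393/1000]
P^4 =
  0: [333/2500, 1987/10000, 3151/10000, 353/1000]
  1: [267/2000, 1997/10000, 3201/10000, 3467/10000]
  2: [1337/10000, 499/2500, 3213/10000, 1727/5000]
  3: [331/2500, 1959/10000, 1507/5000, 3703/10000]
P^5 =
  0: [13319/100000, 2479/12500, 31397/100000, 8863/25000]
  1: [3333/25000, 19869/100000, 7899/25000, 35203/100000]
  2: [13333/100000, 497/2500, 15817/50000, 35153/100000]
  3: [13283/100000, 19731/100000, 617/2000, 4517/12500]

(P^5)[1 -> 3] = 35203/100000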